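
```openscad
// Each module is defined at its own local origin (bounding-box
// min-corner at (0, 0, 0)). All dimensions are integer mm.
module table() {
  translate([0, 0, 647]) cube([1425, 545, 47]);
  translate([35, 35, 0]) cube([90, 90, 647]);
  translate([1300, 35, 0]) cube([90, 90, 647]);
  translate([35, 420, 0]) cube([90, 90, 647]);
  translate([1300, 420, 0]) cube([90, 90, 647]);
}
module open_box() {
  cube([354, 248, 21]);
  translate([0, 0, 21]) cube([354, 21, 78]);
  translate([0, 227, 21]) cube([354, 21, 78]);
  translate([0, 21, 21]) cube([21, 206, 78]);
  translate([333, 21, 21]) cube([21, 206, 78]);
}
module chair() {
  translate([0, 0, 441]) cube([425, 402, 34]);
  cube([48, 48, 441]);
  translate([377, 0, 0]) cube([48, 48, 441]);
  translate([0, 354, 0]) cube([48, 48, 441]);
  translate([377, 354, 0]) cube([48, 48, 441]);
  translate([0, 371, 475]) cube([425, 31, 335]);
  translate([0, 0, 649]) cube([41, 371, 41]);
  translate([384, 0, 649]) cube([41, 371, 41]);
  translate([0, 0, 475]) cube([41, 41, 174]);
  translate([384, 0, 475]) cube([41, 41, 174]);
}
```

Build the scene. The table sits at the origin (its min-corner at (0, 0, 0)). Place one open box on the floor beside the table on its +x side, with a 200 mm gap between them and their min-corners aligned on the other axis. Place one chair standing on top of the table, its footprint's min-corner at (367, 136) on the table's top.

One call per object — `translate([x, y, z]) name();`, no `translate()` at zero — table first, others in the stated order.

table();
translate([1625, 0, 0]) open_box();
translate([367, 136, 694]) chair();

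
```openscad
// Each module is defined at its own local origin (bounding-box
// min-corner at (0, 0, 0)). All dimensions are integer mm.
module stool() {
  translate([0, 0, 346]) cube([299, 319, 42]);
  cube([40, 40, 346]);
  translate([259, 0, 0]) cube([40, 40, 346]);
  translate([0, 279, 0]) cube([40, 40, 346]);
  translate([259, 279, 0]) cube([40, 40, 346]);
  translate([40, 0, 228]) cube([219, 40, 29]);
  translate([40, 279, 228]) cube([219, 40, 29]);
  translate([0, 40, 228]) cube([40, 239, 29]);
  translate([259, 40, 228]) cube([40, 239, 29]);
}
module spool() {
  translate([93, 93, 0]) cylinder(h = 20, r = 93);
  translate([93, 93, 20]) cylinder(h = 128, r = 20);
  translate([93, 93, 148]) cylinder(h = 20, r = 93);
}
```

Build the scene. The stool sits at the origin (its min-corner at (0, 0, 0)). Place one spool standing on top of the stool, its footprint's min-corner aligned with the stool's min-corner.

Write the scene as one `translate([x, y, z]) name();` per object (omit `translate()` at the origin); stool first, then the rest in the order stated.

stool();
translate([0, 0, 388]) spool();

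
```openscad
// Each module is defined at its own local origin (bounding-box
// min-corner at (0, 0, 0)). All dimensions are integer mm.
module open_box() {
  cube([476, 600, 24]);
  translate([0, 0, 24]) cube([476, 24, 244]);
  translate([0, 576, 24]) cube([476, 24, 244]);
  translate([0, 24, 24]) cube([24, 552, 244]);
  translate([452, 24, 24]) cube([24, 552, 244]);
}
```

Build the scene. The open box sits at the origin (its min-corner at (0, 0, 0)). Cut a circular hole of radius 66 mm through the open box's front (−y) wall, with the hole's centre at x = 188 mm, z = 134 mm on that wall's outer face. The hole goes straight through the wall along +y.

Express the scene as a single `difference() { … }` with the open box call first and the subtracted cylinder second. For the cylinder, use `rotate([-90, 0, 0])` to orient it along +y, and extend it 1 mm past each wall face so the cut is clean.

difference() {
  open_box();
  translate([188, -1, 134]) rotate([-90, 0, 0]) cylinder(h = 26, r = 66);
}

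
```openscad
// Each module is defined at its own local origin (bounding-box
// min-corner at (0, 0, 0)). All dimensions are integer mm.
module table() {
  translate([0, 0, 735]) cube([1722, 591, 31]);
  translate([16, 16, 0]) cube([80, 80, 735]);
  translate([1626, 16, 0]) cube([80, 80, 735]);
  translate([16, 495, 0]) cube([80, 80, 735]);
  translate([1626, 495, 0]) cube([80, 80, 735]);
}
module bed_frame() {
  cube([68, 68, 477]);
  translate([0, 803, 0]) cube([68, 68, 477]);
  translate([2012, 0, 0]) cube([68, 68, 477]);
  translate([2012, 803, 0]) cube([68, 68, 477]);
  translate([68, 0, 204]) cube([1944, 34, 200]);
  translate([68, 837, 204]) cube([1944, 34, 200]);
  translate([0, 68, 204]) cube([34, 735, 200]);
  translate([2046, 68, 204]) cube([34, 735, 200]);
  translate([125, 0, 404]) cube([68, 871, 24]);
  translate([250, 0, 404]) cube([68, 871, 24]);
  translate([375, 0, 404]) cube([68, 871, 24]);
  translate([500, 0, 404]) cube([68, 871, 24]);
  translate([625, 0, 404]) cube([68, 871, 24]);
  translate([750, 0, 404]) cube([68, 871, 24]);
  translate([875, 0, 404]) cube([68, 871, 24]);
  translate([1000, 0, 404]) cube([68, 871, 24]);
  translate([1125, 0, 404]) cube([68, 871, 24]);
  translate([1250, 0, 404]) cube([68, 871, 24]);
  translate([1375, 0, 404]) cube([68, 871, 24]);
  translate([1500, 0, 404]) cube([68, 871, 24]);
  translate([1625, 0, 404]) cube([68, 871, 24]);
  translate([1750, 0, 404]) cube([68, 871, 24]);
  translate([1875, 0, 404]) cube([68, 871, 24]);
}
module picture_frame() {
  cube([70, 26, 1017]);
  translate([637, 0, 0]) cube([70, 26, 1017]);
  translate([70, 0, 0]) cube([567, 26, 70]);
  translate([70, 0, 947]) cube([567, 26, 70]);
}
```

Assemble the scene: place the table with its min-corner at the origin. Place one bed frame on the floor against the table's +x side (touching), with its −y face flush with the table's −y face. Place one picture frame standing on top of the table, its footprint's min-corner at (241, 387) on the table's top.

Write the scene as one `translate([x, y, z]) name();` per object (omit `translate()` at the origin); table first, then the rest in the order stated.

table();
translate([1722, 0, 0]) bed_frame();
translate([241, 387, 766]) picture_frame();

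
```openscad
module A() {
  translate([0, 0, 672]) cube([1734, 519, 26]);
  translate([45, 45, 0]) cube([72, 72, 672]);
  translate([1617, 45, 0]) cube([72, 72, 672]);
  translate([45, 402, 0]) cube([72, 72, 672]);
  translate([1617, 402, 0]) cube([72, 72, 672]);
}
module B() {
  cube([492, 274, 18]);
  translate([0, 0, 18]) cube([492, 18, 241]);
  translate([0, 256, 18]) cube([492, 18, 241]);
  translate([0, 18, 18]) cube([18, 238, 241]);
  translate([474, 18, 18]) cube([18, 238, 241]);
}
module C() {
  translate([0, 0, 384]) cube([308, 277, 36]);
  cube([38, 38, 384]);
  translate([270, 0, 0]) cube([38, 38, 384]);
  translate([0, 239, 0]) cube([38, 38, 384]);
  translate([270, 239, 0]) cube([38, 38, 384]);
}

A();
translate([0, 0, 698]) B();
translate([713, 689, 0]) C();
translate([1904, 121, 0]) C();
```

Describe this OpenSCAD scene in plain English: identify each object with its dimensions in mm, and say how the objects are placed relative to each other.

A is a table: top 1734 mm (x) × 519 mm (y), 26 mm thick, upper face at z = 698 mm, on four 72×72 mm square legs, each inset 45 mm from the nearest pair of top edges, running from z = 0 to the bottom of the top.

B is an open-topped rectangular box: outside dimensions 492×274×259 mm, with a uniform wall and base thickness of 18 mm. The base is a full 492×274 slab on the floor; four walls sit on top of the base. The front and back walls (the −y and +y sides) span the full width; the two side walls fit between them.

C is a simple wooden stool: a rectangular seat 308 mm (x) by 277 mm (y), 36 mm thick, top face at z = 420 mm, on four square legs, each 38×38 mm in cross-section. The legs rest on z = 0, each flush with a corner of the seat.

The open box is on top of the table. Two stools sit around the table at the +y, +x sides.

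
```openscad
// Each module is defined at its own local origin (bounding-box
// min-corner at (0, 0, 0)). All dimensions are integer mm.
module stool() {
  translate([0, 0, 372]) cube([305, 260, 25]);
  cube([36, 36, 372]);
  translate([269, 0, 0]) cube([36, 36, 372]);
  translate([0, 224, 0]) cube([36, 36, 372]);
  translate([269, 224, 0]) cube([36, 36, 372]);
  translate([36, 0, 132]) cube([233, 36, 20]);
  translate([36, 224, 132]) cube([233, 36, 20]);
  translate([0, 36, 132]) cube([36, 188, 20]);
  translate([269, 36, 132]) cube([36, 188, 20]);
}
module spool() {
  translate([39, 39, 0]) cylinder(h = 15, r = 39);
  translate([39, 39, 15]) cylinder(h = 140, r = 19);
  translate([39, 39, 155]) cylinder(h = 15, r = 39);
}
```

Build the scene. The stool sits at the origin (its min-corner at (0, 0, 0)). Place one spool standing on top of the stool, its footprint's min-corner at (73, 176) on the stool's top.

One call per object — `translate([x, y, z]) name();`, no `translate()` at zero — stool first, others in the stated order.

stool();
translate([73, 176, 397]) spool();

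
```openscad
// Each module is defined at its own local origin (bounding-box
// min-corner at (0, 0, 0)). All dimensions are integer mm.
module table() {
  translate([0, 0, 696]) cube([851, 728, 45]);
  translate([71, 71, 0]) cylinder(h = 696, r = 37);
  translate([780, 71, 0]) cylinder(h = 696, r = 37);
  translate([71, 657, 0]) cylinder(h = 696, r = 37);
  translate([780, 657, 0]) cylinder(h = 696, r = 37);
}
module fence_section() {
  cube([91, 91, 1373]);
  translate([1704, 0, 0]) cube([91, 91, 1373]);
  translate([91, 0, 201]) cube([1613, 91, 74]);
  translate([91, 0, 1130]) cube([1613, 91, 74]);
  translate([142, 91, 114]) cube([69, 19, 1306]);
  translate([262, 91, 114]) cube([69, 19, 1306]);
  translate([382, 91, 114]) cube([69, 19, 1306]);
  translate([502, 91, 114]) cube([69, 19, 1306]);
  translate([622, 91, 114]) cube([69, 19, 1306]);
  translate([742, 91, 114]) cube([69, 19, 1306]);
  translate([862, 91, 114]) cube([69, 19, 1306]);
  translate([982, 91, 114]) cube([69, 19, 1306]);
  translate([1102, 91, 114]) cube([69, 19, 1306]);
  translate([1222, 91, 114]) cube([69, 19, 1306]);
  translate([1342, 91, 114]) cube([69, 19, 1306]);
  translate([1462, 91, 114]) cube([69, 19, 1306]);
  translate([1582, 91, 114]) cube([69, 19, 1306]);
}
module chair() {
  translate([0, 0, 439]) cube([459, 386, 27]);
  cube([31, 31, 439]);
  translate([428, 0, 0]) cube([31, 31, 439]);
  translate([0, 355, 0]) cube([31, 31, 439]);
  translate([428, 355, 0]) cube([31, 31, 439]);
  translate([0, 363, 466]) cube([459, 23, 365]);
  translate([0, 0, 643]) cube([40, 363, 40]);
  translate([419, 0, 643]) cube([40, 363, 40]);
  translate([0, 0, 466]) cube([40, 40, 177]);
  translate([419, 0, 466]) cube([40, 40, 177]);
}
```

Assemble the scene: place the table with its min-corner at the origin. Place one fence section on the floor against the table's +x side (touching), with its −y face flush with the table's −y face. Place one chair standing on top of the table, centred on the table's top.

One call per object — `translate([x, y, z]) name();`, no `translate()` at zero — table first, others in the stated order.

table();
translate([851, 0, 0]) fence_section();
translate([196, 171, 741]) chair();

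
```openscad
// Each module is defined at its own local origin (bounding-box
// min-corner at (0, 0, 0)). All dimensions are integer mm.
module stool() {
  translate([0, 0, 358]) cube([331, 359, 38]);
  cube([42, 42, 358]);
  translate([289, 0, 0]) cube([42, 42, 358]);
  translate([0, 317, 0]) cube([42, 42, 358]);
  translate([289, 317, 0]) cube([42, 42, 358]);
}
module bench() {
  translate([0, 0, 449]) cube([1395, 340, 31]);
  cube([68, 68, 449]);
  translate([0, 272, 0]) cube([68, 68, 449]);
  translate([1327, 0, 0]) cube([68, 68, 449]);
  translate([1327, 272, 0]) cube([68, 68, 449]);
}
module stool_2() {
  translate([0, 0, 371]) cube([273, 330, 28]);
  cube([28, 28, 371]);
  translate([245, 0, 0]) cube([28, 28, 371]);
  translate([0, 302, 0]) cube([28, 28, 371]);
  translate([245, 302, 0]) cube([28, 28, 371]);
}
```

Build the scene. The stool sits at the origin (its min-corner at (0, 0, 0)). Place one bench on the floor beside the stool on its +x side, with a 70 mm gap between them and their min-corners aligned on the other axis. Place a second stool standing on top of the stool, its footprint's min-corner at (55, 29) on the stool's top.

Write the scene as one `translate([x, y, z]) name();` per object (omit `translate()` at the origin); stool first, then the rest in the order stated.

stool();
translate([401, 0, 0]) bench();
translate([55, 29, 396]) stool_2();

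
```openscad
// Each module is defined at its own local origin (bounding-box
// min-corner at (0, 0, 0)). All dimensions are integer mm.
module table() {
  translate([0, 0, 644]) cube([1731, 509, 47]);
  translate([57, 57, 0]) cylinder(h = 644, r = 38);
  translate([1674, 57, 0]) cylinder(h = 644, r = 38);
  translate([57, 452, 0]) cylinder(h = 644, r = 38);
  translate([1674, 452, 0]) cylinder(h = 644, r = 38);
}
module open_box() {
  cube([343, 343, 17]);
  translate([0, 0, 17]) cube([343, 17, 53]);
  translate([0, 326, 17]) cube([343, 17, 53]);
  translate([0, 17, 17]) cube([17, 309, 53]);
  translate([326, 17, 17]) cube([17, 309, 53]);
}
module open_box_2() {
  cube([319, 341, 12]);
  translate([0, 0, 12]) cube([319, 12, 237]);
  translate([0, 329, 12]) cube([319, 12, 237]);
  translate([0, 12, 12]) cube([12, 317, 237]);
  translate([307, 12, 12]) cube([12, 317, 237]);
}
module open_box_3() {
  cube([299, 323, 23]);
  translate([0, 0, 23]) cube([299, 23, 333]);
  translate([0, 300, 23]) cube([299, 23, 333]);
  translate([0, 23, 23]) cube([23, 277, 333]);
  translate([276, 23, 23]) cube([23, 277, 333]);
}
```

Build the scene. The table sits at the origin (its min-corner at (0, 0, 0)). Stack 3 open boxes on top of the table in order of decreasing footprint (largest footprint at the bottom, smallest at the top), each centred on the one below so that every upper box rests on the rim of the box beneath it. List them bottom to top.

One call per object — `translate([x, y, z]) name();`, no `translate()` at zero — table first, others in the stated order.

table();
translate([694, 83, 691]) open_box();
translate([706, 84, 761]) open_box_2();
translate([716, 93, 1010]) open_box_3();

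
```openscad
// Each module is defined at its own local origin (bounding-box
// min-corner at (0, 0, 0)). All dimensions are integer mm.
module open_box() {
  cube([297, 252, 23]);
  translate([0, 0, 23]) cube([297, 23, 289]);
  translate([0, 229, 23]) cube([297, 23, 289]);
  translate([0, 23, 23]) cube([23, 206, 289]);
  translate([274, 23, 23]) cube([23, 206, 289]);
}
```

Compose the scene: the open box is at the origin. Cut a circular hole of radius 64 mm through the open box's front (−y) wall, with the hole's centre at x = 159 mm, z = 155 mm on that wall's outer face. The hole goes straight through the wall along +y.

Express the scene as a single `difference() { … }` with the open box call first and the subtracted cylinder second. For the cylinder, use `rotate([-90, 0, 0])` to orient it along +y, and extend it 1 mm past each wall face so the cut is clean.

difference() {
  open_box();
  translate([159, -1, 155]) rotate([-90, 0, 0]) cylinder(h = 25, r = 64);
}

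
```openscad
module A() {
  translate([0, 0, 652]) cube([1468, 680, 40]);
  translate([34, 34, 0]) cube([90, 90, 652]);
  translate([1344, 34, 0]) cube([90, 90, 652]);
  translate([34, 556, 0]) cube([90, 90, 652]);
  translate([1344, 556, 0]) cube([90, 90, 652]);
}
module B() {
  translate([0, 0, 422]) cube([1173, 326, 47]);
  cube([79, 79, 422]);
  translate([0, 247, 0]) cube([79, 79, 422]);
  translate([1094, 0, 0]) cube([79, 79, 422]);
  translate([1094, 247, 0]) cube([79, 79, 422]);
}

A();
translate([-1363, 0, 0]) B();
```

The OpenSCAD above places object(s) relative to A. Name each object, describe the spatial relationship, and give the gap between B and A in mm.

A is a table. B is a bench. The bench is on the floor beside the table on its −x side. The gap between the bench and the table is 190 mm.

The bench's nearest face is 190 mm from the table's −x face.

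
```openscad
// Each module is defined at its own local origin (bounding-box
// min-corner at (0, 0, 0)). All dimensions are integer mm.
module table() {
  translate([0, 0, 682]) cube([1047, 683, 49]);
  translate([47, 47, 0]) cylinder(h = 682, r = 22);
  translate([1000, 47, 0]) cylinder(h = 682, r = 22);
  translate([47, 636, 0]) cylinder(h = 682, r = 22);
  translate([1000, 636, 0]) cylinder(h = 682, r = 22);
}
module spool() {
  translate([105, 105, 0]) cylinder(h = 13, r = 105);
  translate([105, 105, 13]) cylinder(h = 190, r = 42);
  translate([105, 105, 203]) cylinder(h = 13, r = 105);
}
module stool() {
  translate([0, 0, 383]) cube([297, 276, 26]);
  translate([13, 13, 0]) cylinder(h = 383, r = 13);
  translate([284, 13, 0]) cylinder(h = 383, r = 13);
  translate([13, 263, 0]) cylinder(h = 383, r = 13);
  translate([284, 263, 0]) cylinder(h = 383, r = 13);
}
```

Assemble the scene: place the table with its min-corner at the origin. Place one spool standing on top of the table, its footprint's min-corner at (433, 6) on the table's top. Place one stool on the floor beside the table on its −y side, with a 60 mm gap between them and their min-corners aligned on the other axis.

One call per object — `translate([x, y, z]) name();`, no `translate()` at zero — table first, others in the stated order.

table();
translate([433, 6, 731]) spool();
translate([0, -336, 0]) stool();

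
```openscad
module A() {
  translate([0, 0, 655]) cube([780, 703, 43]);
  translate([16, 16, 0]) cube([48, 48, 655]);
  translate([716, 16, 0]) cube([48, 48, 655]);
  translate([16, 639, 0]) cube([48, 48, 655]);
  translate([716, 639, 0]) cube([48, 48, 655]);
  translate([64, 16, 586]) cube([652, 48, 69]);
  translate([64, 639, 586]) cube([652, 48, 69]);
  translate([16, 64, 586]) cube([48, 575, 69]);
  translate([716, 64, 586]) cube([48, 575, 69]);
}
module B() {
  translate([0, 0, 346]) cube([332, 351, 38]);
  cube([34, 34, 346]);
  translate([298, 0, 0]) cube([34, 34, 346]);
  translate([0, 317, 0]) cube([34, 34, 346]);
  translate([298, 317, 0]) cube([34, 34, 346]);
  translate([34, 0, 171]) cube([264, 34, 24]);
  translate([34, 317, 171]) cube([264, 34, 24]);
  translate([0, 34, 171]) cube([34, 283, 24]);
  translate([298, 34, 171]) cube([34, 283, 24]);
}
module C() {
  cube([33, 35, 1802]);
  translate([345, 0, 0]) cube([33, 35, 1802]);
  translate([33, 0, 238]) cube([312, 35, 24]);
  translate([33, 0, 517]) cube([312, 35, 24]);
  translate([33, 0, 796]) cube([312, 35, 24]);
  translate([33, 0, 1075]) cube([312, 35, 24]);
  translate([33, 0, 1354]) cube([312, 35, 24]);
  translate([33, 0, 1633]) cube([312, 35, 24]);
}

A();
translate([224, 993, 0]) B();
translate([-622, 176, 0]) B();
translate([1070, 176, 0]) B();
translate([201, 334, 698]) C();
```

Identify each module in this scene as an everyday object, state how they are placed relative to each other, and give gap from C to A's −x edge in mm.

A is a table. B is a stool. C is a ladder. Three stools sit around the table at the +y, −x, +x sides. The ladder is on top of the table, centred. The gap from the ladder to the table's −x edge is 201 mm.

The ladder's min-x is at 201; the table's min-x is 0; gap = 201 mm.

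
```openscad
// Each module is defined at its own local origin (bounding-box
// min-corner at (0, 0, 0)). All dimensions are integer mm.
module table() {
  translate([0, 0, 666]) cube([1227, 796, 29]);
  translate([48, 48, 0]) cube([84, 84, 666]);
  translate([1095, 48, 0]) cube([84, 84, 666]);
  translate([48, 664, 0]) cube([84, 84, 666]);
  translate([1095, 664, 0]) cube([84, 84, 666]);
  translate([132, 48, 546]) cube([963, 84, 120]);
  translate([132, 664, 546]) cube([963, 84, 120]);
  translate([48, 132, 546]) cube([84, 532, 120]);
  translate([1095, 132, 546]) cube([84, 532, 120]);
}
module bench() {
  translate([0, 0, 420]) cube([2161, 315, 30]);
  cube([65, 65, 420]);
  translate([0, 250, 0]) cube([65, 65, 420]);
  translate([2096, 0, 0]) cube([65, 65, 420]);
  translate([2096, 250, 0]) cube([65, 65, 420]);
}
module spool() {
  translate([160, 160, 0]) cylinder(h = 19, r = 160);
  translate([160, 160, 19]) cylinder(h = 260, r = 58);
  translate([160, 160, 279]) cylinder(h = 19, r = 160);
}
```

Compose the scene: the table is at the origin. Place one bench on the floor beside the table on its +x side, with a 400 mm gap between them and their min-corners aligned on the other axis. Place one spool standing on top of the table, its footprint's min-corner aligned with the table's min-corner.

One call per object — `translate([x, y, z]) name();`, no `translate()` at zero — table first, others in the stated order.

table();
translate([1627, 0, 0]) bench();
translate([0, 0, 695]) spool();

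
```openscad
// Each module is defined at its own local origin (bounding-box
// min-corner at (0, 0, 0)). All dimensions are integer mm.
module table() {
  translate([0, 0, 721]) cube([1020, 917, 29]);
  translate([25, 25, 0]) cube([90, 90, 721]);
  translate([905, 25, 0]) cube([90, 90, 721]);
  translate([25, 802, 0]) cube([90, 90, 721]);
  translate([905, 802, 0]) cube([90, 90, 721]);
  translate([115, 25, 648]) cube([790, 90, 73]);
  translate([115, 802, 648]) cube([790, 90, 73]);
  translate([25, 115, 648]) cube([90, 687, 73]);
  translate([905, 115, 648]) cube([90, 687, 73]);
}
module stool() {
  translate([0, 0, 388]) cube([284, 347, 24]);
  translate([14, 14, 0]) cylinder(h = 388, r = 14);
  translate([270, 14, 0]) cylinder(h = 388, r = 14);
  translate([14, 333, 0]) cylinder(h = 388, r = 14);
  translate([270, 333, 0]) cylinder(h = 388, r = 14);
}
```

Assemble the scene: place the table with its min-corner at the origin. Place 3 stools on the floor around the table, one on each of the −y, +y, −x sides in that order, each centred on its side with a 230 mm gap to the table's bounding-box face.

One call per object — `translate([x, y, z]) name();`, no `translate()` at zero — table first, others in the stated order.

table();
translate([368, -577, 0]) stool();
translate([368, 1147, 0]) stool();
translate([-514, 285, 0]) stool();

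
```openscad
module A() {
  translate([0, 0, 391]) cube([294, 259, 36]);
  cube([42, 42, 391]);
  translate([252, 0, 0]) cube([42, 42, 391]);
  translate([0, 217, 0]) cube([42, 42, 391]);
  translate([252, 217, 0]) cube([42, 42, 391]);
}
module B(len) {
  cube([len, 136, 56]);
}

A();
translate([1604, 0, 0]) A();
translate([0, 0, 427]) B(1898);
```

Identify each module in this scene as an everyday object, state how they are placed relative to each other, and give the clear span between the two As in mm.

Second stool starts at x = 1604; first ends at x = 294; clear span = 1604 − 294 = 1310 mm.

A is a stool. B is a beam. A beam spans the tops of two stools. The clear span between the two stools is 1310 mm.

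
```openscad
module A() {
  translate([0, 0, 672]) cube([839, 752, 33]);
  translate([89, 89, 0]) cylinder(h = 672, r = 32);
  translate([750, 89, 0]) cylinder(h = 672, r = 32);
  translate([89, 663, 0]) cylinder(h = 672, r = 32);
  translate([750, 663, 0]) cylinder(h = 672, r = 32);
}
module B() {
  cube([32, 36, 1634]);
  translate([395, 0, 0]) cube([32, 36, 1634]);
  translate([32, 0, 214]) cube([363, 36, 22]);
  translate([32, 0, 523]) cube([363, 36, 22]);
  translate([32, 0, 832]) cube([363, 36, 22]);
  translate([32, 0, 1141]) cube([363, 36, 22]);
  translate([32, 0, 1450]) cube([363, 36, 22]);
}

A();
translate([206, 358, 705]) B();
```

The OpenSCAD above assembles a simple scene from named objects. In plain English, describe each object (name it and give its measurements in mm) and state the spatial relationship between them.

A is a rectangular dining table. The top is 839×752×33 mm with its upper surface at z = 705 mm. It stands on four round legs of 64 mm diameter, each leg's bounding box inset 57 mm from the nearest pair of top edges, running from the floor to the underside of the top.

B is a straight ladder. Two 32×36 mm vertical rails, 1634 mm tall, stand 427 mm apart (outside-to-outside) with their front faces coplanar on the −y side. 5 rungs, each 36 mm deep and 22 mm tall, span between the inner faces of the rails, front faces flush with the rails. The lowest rung's underside is at z = 214 mm and rungs are spaced 309 mm apart (underside to underside).

The ladder is on top of the table, centred.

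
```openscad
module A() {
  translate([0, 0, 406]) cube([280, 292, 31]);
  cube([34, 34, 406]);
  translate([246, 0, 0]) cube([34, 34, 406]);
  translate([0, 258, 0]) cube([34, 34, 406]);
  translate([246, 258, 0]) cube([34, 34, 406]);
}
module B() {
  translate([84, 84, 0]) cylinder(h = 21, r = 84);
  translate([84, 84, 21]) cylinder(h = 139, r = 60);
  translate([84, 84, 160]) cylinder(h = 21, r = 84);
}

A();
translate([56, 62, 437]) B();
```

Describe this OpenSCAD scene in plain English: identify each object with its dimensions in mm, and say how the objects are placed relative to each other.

A is a four-legged stool. The seat is 280×292 mm, 31 mm thick, top at z = 437 mm. It stands on four square legs, each 34×34 mm in cross-section, from z = 0 to the seat underside, each flush with a corner of the seat.

B is a spool: two coaxial disc flanges of radius 84 mm and thickness 21 mm, joined by a core cylinder of radius 60 mm and height 139 mm. The lower flange rests on z = 0 and the three cylinders share a vertical axis.

The spool is on top of the stool, centred.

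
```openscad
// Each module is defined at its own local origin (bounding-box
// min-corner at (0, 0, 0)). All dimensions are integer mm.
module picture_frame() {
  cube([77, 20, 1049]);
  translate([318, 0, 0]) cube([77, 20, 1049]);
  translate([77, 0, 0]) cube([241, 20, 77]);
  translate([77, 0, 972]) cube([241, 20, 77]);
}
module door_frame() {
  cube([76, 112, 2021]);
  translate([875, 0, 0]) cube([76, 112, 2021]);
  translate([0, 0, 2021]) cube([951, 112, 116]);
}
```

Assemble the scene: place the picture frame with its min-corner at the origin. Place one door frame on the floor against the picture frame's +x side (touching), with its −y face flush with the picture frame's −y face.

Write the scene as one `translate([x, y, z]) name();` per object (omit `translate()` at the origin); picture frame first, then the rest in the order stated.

picture_frame();
translate([395, 0, 0]) door_frame();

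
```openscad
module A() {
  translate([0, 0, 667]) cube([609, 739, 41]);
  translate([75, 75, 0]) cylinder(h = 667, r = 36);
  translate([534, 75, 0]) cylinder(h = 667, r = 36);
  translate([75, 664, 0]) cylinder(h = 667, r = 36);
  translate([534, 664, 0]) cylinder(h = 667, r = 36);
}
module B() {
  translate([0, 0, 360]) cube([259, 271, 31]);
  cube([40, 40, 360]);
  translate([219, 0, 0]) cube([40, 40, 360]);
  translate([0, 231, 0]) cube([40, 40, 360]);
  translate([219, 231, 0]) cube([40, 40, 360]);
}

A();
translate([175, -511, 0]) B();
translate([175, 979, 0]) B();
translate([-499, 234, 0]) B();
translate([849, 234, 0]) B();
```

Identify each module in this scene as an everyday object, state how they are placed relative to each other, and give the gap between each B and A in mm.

Each stool's nearest face is 240 mm from the table's bounding box.

A is a table. B is a stool. Four stools sit around the table at the −y, +y, −x, +x sides. The gap between each stool and the table is 240 mm.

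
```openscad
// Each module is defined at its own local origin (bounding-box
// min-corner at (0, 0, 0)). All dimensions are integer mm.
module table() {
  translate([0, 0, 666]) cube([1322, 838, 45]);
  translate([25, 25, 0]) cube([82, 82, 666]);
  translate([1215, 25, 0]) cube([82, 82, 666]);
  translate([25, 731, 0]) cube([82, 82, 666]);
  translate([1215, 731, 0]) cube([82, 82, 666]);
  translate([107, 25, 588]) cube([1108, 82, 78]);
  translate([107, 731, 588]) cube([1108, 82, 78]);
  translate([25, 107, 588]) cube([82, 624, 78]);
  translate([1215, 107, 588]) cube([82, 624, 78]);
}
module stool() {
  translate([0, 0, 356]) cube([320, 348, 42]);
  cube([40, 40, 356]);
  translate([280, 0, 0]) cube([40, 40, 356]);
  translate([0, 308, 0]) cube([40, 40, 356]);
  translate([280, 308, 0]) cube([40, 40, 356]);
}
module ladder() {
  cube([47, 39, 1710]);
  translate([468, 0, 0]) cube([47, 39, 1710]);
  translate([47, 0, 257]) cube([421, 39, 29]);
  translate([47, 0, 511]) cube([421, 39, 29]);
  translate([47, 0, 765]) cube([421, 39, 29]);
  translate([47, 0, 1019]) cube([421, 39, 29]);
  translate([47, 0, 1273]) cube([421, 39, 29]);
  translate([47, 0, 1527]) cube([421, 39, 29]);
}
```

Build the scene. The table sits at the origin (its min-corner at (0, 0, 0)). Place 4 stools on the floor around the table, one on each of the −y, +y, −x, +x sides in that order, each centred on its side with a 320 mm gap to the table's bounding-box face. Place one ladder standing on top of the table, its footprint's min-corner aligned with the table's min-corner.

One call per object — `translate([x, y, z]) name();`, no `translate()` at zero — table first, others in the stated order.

table();
translate([501, -668, 0]) stool();
translate([501, 1158, 0]) stool();
translate([-640, 245, 0]) stool();
translate([1642, 245, 0]) stool();
translate([0, 0, 711]) ladder();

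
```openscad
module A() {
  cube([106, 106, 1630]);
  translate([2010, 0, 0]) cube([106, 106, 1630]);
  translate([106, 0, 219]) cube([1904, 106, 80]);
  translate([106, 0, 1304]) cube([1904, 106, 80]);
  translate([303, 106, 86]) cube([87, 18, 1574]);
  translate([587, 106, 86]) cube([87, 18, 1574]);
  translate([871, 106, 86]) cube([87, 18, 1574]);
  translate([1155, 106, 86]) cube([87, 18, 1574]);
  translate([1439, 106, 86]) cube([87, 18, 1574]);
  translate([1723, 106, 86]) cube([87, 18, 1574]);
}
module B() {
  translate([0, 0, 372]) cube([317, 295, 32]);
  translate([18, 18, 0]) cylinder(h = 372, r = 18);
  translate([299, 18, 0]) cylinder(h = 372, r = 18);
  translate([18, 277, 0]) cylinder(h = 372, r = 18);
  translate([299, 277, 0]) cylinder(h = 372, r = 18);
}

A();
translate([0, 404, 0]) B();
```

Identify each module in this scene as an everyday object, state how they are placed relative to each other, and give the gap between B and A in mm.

A is a fence section. B is a stool. The stool is on the floor beside the fence section on its +y side. The gap between the stool and the fence section is 280 mm.

The stool's nearest face is 280 mm from the fence section's +y face.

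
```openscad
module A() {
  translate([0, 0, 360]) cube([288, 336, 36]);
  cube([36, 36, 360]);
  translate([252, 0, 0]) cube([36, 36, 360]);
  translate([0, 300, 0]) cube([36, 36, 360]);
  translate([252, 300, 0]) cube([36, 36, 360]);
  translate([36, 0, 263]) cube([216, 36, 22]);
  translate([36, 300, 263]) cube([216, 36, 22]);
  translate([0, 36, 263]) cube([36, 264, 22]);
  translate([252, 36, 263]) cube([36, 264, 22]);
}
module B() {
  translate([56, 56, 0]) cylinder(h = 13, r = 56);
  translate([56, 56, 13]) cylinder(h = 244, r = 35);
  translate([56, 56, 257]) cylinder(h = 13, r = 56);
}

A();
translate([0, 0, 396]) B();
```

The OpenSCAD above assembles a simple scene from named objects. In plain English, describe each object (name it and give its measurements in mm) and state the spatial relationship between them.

A is a four-legged stool. The seat is a 288×336×36 mm slab whose top surface is at z = 396 mm; four square legs, each 36×36 mm in cross-section, run from the floor (z = 0) to the underside of the seat, each flush with a corner of the seat. Four stretchers, 36 mm wide and 22 mm tall, connect adjacent legs with their undersides at z = 263 mm, each running between the inner faces of the legs it joins and aligned with the legs' outer faces on the other axis.

B is a spool: two coaxial disc flanges of radius 56 mm and thickness 13 mm, joined by a core cylinder of radius 35 mm and height 244 mm. The lower flange rests on z = 0 and the three cylinders share a vertical axis.

The spool is on top of the stool.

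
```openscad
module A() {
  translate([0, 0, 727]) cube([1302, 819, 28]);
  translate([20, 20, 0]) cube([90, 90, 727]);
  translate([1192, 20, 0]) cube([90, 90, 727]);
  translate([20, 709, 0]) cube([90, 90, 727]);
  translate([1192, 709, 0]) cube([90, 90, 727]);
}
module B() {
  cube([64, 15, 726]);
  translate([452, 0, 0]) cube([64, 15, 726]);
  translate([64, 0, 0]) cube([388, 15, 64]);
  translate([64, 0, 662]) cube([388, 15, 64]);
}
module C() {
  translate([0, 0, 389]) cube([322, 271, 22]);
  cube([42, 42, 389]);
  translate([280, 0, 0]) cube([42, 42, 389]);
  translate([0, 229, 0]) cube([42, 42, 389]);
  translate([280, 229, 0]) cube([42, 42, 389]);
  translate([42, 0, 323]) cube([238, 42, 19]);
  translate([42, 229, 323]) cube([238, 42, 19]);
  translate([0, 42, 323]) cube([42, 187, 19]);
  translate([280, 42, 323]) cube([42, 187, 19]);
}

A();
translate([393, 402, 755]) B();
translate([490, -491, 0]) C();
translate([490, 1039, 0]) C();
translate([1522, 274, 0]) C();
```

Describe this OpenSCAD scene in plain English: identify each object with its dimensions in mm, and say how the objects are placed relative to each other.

A is a table: top 1302 mm (x) × 819 mm (y), 28 mm thick, upper face at z = 755 mm, on four 90×90 mm square legs, each inset 20 mm from the nearest pair of top edges, running from z = 0 to the bottom of the top.

B is a rectangular picture frame lying in the x–z plane (depth along y). The opening is 388 mm wide (x) by 598 mm tall (z), surrounded by a border 64 mm wide on all four sides. The frame is 15 mm deep and is made of two full-height vertical stiles with two horizontal rails fitted between them.

C is a four-legged stool. The seat is 322×271 mm, 22 mm thick, top at z = 411 mm. It stands on four square legs, each 42×42 mm in cross-section, from z = 0 to the seat underside, each flush with a corner of the seat. Four stretchers, 42 mm wide and 19 mm tall, connect adjacent legs with their undersides at z = 323 mm, each running between the inner faces of the legs it joins and aligned with the legs' outer faces on the other axis.

The picture frame is on top of the table, centred. Three stools sit around the table at the −y, +y, +x sides.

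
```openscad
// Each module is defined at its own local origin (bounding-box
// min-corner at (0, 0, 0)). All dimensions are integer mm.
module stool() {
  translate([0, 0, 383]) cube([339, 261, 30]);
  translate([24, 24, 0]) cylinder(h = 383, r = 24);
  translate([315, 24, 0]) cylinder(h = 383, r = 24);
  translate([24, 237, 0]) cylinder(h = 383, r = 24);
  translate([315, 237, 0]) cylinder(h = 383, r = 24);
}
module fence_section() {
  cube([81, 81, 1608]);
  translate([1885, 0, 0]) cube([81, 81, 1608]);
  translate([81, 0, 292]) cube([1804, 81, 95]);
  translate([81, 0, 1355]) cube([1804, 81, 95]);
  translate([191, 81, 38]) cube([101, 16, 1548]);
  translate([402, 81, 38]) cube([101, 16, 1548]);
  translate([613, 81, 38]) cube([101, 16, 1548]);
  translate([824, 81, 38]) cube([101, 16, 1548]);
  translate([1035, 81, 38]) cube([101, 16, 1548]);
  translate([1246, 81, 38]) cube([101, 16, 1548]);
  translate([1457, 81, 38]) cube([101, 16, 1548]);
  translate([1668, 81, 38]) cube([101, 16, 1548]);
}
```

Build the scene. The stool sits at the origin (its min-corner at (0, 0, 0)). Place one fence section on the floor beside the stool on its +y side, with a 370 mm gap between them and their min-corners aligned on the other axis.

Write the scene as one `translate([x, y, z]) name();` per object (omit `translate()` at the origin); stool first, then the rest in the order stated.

stool();
translate([0, 631, 0]) fence_section();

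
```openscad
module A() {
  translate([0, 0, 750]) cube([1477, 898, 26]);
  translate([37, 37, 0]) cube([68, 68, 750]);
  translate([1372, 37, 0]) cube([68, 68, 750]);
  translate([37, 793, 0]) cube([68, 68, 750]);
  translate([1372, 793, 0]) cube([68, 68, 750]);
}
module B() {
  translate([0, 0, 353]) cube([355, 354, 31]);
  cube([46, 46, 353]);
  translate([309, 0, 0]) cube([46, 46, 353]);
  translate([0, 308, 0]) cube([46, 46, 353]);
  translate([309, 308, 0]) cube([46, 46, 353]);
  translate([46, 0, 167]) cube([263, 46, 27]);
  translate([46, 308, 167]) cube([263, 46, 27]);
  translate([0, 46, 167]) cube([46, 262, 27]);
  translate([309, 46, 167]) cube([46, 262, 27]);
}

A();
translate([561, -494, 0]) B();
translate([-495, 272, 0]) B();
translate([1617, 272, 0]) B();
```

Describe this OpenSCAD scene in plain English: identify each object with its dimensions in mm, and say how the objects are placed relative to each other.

A is a table: top 1477 mm (x) × 898 mm (y), 26 mm thick, upper face at z = 776 mm, on four 68×68 mm square legs, each inset 37 mm from the nearest pair of top edges, running from z = 0 to the bottom of the top.

B is a four-legged stool. The seat is a 355×354×31 mm slab whose top surface is at z = 384 mm; four square legs, each 46×46 mm in cross-section, run from the floor (z = 0) to the underside of the seat, each flush with a corner of the seat. Four stretchers, 46 mm wide and 27 mm tall, connect adjacent legs with their undersides at z = 167 mm, each running between the inner faces of the legs it joins and aligned with the legs' outer faces on the other axis.

Three stools sit around the table at the −y, −x, +x sides.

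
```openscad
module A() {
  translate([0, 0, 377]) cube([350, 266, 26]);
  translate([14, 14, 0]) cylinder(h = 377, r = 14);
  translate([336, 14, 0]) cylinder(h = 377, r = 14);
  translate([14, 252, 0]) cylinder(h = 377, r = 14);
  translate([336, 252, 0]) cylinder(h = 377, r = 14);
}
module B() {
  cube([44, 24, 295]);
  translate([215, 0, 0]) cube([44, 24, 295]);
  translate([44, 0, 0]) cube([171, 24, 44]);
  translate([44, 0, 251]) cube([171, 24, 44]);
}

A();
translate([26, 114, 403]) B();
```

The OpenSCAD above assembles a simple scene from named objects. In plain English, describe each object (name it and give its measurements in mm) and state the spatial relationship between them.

A is a simple wooden stool: a rectangular seat 350 mm (x) by 266 mm (y), 26 mm thick, top face at z = 403 mm, on four round legs, each 28 mm in diameter. The legs rest on z = 0, each leg's axis is inset half a diameter from the nearest pair of seat edges (so the leg's bounding box is flush with the corner).

B is a rectangular picture frame lying in the x–z plane (depth along y). The opening is 171 mm wide (x) by 207 mm tall (z), surrounded by a border 44 mm wide on all four sides. The frame is 24 mm deep and is made of two full-height vertical stiles with two horizontal rails fitted between them.

The picture frame is on top of the stool.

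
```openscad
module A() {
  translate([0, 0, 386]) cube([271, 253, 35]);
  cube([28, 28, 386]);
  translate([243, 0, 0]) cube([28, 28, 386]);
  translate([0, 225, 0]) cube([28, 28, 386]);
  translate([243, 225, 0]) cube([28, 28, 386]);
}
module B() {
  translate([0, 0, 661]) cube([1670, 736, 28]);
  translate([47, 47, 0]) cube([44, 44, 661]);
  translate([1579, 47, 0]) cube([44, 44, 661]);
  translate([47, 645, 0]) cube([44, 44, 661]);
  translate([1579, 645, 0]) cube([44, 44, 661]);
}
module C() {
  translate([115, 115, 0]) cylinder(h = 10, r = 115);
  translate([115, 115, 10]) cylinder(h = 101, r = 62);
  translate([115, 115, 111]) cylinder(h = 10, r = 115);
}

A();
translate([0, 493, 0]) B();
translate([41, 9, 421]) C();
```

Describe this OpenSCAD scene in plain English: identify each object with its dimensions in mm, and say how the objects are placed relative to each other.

A is a four-legged stool. The seat is a 271×253×35 mm slab whose top surface is at z = 421 mm; four square legs, each 28×28 mm in cross-section, run from the floor (z = 0) to the underside of the seat, each flush with a corner of the seat.

B is a rectangular dining table. The top is 1670×736×28 mm with its upper surface at z = 689 mm. It stands on four 44×44 mm square legs, each inset 47 mm from the nearest pair of top edges, running from the floor to the underside of the top.

C is a spool: two coaxial disc flanges of radius 115 mm and thickness 10 mm, joined by a core cylinder of radius 62 mm and height 101 mm. The lower flange rests on z = 0 and the three cylinders share a vertical axis.

The table is on the floor beside the stool on its +y side. The spool is on top of the stool.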